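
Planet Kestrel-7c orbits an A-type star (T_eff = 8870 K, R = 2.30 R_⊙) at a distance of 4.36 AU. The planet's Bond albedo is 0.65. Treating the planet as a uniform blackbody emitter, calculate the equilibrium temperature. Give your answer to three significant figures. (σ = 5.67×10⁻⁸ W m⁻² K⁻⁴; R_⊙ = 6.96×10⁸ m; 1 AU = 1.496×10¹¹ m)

R_⋆ = 2.30 × 6.96×10⁸ = 1.60×10⁹ m.
d = 4.36 AU = 6.52×10¹¹ m.
L = 4πR_⋆²σT_⋆⁴ = 4π(1.60×10⁹)² × 5.67×10⁻⁸ × (8870)⁴ = 1.13×10²⁸ W.
S = L/(4πd²) = 2110 W m⁻².
Energy balance: absorbed = emitted ⇒ πR²·S(1−A) = 4πR²·σT_eq⁴, so T_eq⁴ = S(1−A)/(4σ).
T_eq = [2110 × 0.35 / (4 × 5.67×10⁻⁸)]^(1/4) = (3.26×10⁹)^(1/4) = 239 K.

T_eq ≈ 239 K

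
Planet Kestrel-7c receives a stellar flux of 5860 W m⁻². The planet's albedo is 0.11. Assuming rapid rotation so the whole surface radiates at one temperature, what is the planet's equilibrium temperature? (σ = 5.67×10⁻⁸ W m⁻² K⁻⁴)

T_eq ≈ 389 K

Energy balance: absorbed = emitted ⇒ πR²·S(1−A) = 4πR²·σT_eq⁴, so T_eq⁴ = S(1−A)/(4σ).
T_eq = [5860 × 0.89 / (4 × 5.67×10⁻⁸)]^(1/4) = (2.30×10¹⁰)^(1/4) = 389 K.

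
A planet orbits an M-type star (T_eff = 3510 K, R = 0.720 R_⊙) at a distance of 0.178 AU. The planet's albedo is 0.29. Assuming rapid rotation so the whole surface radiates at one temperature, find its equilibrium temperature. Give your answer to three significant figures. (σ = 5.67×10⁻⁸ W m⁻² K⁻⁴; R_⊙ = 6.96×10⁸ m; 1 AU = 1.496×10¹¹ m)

T_eq ≈ 313 K

R_⋆ = 0.720 × 6.96×10⁸ = 5.01×10⁸ m.
d = 0.178 AU = 2.66×10¹⁰ m.
L = 4πR_⋆²σT_⋆⁴ = 4π(5.01×10⁸)² × 5.67×10⁻⁸ × (3510)⁴ = 2.72×10²⁵ W.
S = L/(4πd²) = 3050 W m⁻².
Energy balance: absorbed = emitted ⇒ πR²·S(1−A) = 4πR²·σT_eq⁴, so T_eq⁴ = S(1−A)/(4σ).
T_eq = [3050 × 0.71 / (4 × 5.67×10⁻⁸)]^(1/4) = (9.54×10⁹)^(1/4) = 313 K.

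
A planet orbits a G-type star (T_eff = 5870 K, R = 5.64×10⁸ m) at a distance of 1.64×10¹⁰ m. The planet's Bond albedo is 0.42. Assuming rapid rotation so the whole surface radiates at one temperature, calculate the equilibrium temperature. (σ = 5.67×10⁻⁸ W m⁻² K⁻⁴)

T_eq ≈ 672 K

L = 4πR_⋆²σT_⋆⁴ = 4π(5.64×10⁸)² × 5.67×10⁻⁸ × (5870)⁴ = 2.69×10²⁶ W.
S = L/(4πd²) = 7.96×10⁴ W m⁻².
Energy balance: absorbed = emitted ⇒ πR²·S(1−A) = 4πR²·σT_eq⁴, so T_eq⁴ = S(1−A)/(4σ).
T_eq = [7.96×10⁴ × 0.58 / (4 × 5.67×10⁻⁸)]^(1/4) = (2.04×10¹¹)^(1/4) = 672 K.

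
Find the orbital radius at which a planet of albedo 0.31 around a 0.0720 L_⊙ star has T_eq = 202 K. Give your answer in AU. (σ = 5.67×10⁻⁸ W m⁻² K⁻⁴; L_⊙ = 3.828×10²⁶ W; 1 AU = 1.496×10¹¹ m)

d ≈ 0.423 AU

L = 0.0720 × 3.828×10²⁶ = 2.76×10²⁵ W.
From T_eq⁴ = L(1−A)/(16πσd²): d = √[L(1−A)/(16πσT_eq⁴)].
d = √[2.76×10²⁵ × 0.69 / (16π × 5.67×10⁻⁸ × (202)⁴)] = 6.33×10¹⁰ m = 0.423 AU.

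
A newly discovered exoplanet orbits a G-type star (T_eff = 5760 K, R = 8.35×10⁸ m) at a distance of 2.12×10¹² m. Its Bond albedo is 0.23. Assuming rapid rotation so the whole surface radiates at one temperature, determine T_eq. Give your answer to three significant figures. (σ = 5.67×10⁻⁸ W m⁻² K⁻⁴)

T_eq ≈ 75.7 K

L = 4πR_⋆²σT_⋆⁴ = 4π(8.35×10⁸)² × 5.67×10⁻⁸ × (5760)⁴ = 5.47×10²⁶ W.
S = L/(4πd²) = 9.68 W m⁻².
Energy balance: absorbed = emitted ⇒ πR²·S(1−A) = 4πR²·σT_eq⁴, so T_eq⁴ = S(1−A)/(4σ).
T_eq = [9.68 × 0.77 / (4 × 5.67×10⁻⁸)]^(1/4) = (3.29×10⁷)^(1/4) = 75.7 K.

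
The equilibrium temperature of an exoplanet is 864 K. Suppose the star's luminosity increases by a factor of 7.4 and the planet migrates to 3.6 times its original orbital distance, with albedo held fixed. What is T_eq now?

T_eq ≈ 751 K

T_eq ∝ L^(1/4) · d^(−1/2).
T′ = 864 × 7.4^(1/4) / 3.6^(1/2) = 751 K.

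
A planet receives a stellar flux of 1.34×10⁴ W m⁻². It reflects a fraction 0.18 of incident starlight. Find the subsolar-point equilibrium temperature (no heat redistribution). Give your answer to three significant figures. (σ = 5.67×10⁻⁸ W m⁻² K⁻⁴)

T_ss ≈ 663 K

At the subsolar point the surface absorbs S(1−A) and emits σT⁴ per unit area — no factor of 4, since only the local patch is in balance.
T = [1.34×10⁴ × 0.82 / 5.67×10⁻⁸]^(1/4) = (1.94×10¹¹)^(1/4) = 663 K.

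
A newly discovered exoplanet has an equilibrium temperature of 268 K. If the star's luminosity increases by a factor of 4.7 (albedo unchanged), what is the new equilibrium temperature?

T_eq ≈ 395 K

T_eq ∝ L^(1/4) · d^(−1/2).
T′ = 268 × 4.7^(1/4) = 395 K.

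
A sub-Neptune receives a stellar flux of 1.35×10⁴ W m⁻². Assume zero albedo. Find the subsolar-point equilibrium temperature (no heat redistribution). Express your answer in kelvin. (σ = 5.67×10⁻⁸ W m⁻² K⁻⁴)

T_ss ≈ 699 K

At the subsolar point the surface absorbs S(1−A) and emits σT⁴ per unit area — no factor of 4, since only the local patch is in balance.
T = [1.35×10⁴ × 1.00 / 5.67×10⁻⁸]^(1/4) = (2.38×10¹¹)^(1/4) = 699 K.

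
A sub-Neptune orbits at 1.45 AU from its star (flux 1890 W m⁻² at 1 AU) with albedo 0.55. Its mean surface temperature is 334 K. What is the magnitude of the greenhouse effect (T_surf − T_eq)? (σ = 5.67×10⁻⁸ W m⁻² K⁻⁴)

S = 1890/1.45² = 898.9 W m⁻².
T_eq = [S(1−A)/(4σ)]^(1/4) = [898.9×0.45/(4×5.67×10⁻⁸)]^(1/4) = 205.5 K.
ΔT = T_surf − T_eq = 334 − 205.5.

ΔT ≈ 128.5 K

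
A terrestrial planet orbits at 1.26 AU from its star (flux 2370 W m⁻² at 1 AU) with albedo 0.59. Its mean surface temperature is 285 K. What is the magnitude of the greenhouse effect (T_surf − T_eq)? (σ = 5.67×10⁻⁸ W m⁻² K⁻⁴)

S = 2370/1.26² = 1493 W m⁻².
T_eq = [S(1−A)/(4σ)]^(1/4) = [1493×0.41/(4×5.67×10⁻⁸)]^(1/4) = 227.9 K.
ΔT = T_surf − T_eq = 285 − 227.9.

ΔT ≈ 57.1 K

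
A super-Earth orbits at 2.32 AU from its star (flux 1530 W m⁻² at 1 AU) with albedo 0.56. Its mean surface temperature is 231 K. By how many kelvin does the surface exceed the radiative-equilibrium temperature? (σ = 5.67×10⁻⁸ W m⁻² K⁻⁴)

ΔT ≈ 77.8 K

S = 1530/2.32² = 284.3 W m⁻².
T_eq = [S(1−A)/(4σ)]^(1/4) = [284.3×0.44/(4×5.67×10⁻⁸)]^(1/4) = 153.2 K.
ΔT = T_surf − T_eq = 231 − 153.2.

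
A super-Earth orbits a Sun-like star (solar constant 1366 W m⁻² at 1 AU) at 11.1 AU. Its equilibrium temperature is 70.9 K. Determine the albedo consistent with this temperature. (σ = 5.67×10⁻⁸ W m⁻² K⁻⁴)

A ≈ 0.48

Flux at 11.1 AU: S = 1366/11.1² = 11.1 W m⁻².
From T_eq⁴ = S(1−A)/(4σ): 1−A = 4σT_eq⁴/S.
1−A = 4 × 5.67×10⁻⁸ × (70.9)⁴ / 11.1 = 0.517.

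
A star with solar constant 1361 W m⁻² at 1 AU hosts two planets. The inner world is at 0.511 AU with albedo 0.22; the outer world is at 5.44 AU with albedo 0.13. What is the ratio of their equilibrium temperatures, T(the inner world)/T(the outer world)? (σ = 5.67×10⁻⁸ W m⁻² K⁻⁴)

T_eq = [S₀(1−A)/(4σd²)]^(1/4), so T ∝ (1−A)^(1/4) / √d.
T₁ = [1361×0.78/(4×5.67×10⁻⁸×0.511²)]^(1/4) = 365.90 K.
T₂ = [1361×0.87/(4×5.67×10⁻⁸×5.44²)]^(1/4) = 115.25 K.

T₁/T₂ ≈ 3.175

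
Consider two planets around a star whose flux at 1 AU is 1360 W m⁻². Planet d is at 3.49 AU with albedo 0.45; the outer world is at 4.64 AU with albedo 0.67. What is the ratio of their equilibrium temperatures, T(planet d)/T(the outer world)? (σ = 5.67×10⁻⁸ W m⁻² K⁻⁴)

T_eq = [S₀(1−A)/(4σd²)]^(1/4), so T ∝ (1−A)^(1/4) / √d.
T₁ = [1360×0.55/(4×5.67×10⁻⁸×3.49²)]^(1/4) = 128.28 K.
T₂ = [1360×0.33/(4×5.67×10⁻⁸×4.64²)]^(1/4) = 97.91 K.

T₁/T₂ ≈ 1.310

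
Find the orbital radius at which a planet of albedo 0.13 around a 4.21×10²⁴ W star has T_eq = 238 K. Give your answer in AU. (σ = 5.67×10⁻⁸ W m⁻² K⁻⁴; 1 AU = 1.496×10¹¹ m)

From T_eq⁴ = L(1−A)/(16πσd²): d = √[L(1−A)/(16πσT_eq⁴)].
d = √[4.21×10²⁴ × 0.87 / (16π × 5.67×10⁻⁸ × (238)⁴)] = 2.00×10¹⁰ m = 0.134 AU.

d ≈ 0.134 AU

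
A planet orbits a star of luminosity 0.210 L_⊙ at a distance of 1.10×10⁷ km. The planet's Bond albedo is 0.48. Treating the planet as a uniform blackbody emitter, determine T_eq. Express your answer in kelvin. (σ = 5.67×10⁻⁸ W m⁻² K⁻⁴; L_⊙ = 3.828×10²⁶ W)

d = 1.10×10⁷ km = 1.10×10¹⁰ m.
L = 0.210 × 3.828×10²⁶ = 8.04×10²⁵ W.
Flux: S = L/(4πd²) = 8.04×10²⁵/(4π×(1.10×10¹⁰)²) = 5.29×10⁴ W m⁻².
Energy balance: absorbed = emitted ⇒ πR²·S(1−A) = 4πR²·σT_eq⁴, so T_eq⁴ = S(1−A)/(4σ).
T_eq = [5.29×10⁴ × 0.52 / (4 × 5.67×10⁻⁸)]^(1/4) = (1.21×10¹¹)^(1/4) = 590 K.

T_eq ≈ 590 K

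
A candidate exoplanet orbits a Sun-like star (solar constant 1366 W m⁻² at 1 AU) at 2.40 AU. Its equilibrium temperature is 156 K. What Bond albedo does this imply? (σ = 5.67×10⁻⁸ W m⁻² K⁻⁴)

Flux at 2.40 AU: S = 1366/2.40² = 237 W m⁻².
From T_eq⁴ = S(1−A)/(4σ): 1−A = 4σT_eq⁴/S.
1−A = 4 × 5.67×10⁻⁸ × (156)⁴ / 237 = 0.566.

A ≈ 0.43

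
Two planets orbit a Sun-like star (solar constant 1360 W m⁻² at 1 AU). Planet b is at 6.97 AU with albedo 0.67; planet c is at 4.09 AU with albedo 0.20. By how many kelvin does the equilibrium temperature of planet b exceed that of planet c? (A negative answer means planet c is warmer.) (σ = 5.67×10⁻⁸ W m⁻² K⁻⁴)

ΔT ≈ -50.2 K

T_eq = [S₀(1−A)/(4σd²)]^(1/4), so T ∝ (1−A)^(1/4) / √d.
T₁ = [1360×0.33/(4×5.67×10⁻⁸×6.97²)]^(1/4) = 79.89 K.
T₂ = [1360×0.80/(4×5.67×10⁻⁸×4.09²)]^(1/4) = 130.13 K.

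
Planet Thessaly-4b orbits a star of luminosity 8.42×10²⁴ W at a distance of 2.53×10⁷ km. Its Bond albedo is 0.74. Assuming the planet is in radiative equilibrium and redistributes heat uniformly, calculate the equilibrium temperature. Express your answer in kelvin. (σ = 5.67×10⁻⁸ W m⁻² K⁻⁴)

d = 2.53×10⁷ km = 2.53×10¹⁰ m.
Flux: S = L/(4πd²) = 8.42×10²⁴/(4π×(2.53×10¹⁰)²) = 1050 W m⁻².
Energy balance: absorbed = emitted ⇒ πR²·S(1−A) = 4πR²·σT_eq⁴, so T_eq⁴ = S(1−A)/(4σ).
T_eq = [1050 × 0.26 / (4 × 5.67×10⁻⁸)]^(1/4) = (1.20×10⁹)^(1/4) = 186 K.

T_eq ≈ 186 K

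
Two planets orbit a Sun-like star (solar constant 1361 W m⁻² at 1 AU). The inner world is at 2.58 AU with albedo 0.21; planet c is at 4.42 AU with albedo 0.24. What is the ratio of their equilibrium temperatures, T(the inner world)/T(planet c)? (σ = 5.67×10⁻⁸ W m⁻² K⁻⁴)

T_eq = [S₀(1−A)/(4σd²)]^(1/4), so T ∝ (1−A)^(1/4) / √d.
T₁ = [1361×0.79/(4×5.67×10⁻⁸×2.58²)]^(1/4) = 163.36 K.
T₂ = [1361×0.76/(4×5.67×10⁻⁸×4.42²)]^(1/4) = 123.61 K.

T₁/T₂ ≈ 1.322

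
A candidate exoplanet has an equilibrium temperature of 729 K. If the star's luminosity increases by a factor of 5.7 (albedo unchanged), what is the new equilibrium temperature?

T_eq ∝ L^(1/4) · d^(−1/2).
T′ = 729 × 5.7^(1/4) = 1130 K.

T_eq ≈ 1130 K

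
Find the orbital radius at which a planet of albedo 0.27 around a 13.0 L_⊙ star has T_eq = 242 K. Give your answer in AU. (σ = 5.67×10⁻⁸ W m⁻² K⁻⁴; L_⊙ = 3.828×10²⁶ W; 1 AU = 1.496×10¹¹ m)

L = 13.0 × 3.828×10²⁶ = 4.98×10²⁷ W.
From T_eq⁴ = L(1−A)/(16πσd²): d = √[L(1−A)/(16πσT_eq⁴)].
d = √[4.98×10²⁷ × 0.73 / (16π × 5.67×10⁻⁸ × (242)⁴)] = 6.10×10¹¹ m = 4.08 AU.

d ≈ 4.08 AU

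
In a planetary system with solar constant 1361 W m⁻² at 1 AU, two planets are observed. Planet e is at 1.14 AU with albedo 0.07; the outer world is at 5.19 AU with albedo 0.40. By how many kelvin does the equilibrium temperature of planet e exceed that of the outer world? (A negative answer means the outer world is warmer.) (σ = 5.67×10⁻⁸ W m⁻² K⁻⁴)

ΔT ≈ 148.5 K

T_eq = [S₀(1−A)/(4σd²)]^(1/4), so T ∝ (1−A)^(1/4) / √d.
T₁ = [1361×0.93/(4×5.67×10⁻⁸×1.14²)]^(1/4) = 255.99 K.
T₂ = [1361×0.60/(4×5.67×10⁻⁸×5.19²)]^(1/4) = 107.52 K.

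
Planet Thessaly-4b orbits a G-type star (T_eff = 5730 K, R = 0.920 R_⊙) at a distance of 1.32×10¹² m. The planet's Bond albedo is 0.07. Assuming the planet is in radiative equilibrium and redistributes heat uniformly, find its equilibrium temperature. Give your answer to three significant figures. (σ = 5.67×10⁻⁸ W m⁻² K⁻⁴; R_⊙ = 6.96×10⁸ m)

R_⋆ = 0.920 × 6.96×10⁸ = 6.40×10⁸ m.
L = 4πR_⋆²σT_⋆⁴ = 4π(6.40×10⁸)² × 5.67×10⁻⁸ × (5730)⁴ = 3.15×10²⁶ W.
S = L/(4πd²) = 14.4 W m⁻².
Energy balance: absorbed = emitted ⇒ πR²·S(1−A) = 4πR²·σT_eq⁴, so T_eq⁴ = S(1−A)/(4σ).
T_eq = [14.4 × 0.93 / (4 × 5.67×10⁻⁸)]^(1/4) = (5.90×10⁷)^(1/4) = 87.6 K.

T_eq ≈ 87.6 K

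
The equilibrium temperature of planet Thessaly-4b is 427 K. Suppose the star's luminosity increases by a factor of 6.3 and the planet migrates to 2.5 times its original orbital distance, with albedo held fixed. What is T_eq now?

T_eq ≈ 428 K

T_eq ∝ L^(1/4) · d^(−1/2).
T′ = 427 × 6.3^(1/4) / 2.5^(1/2) = 428 K.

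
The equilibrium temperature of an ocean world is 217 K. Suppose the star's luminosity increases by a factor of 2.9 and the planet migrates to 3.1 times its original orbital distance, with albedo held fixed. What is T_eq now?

T_eq ∝ L^(1/4) · d^(−1/2).
T′ = 217 × 2.9^(1/4) / 3.1^(1/2) = 161 K.

T_eq ≈ 161 K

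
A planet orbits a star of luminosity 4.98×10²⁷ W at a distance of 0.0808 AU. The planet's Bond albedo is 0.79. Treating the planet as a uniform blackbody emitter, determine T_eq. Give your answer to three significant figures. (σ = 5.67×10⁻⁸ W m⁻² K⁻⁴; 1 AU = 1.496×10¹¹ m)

d = 0.0808 AU = 1.21×10¹⁰ m.
Flux: S = L/(4πd²) = 4.98×10²⁷/(4π×(1.21×10¹⁰)²) = 2.71×10⁶ W m⁻².
Energy balance: absorbed = emitted ⇒ πR²·S(1−A) = 4πR²·σT_eq⁴, so T_eq⁴ = S(1−A)/(4σ).
T_eq = [2.71×10⁶ × 0.21 / (4 × 5.67×10⁻⁸)]^(1/4) = (2.51×10¹²)^(1/4) = 1260 K.

T_eq ≈ 1260 K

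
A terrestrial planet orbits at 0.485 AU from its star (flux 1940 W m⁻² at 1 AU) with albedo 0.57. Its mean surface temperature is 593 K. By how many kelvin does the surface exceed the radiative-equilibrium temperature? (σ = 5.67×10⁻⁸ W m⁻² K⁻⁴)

S = 1940/0.485² = 8247 W m⁻².
T_eq = [S(1−A)/(4σ)]^(1/4) = [8247×0.43/(4×5.67×10⁻⁸)]^(1/4) = 353.6 K.
ΔT = T_surf − T_eq = 593 − 353.6.

ΔT ≈ 239.4 K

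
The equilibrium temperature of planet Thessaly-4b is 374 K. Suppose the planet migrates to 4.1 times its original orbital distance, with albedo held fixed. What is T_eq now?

T_eq ∝ L^(1/4) · d^(−1/2).
T′ = 374 / 4.1^(1/2) = 185 K.

T_eq ≈ 185 K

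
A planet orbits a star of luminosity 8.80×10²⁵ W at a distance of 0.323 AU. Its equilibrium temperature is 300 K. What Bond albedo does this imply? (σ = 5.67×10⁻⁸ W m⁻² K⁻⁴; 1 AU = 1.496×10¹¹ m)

d = 0.323 AU = 4.83×10¹⁰ m.
Flux: S = L/(4πd²) = 8.80×10²⁵/(4π×(4.83×10¹⁰)²) = 3000 W m⁻².
From T_eq⁴ = S(1−A)/(4σ): 1−A = 4σT_eq⁴/S.
1−A = 4 × 5.67×10⁻⁸ × (300)⁴ / 3000 = 0.613.

A ≈ 0.39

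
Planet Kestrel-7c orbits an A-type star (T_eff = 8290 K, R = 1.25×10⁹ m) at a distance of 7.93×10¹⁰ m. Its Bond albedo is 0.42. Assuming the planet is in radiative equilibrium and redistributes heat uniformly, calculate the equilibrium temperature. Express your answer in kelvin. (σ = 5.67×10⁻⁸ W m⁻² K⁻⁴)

T_eq ≈ 642 K

L = 4πR_⋆²σT_⋆⁴ = 4π(1.25×10⁹)² × 5.67×10⁻⁸ × (8290)⁴ = 5.26×10²⁷ W.
S = L/(4πd²) = 6.65×10⁴ W m⁻².
Energy balance: absorbed = emitted ⇒ πR²·S(1−A) = 4πR²·σT_eq⁴, so T_eq⁴ = S(1−A)/(4σ).
T_eq = [6.65×10⁴ × 0.58 / (4 × 5.67×10⁻⁸)]^(1/4) = (1.70×10¹¹)^(1/4) = 642 K.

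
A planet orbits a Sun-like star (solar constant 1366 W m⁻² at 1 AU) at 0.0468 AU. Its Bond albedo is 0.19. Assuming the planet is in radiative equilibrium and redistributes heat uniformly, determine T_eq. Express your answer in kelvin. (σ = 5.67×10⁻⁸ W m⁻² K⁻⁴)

T_eq ≈ 1220 K

Flux at 0.0468 AU: S = 1366/0.0468² = 6.24×10⁵ W m⁻².
Energy balance: absorbed = emitted ⇒ πR²·S(1−A) = 4πR²·σT_eq⁴, so T_eq⁴ = S(1−A)/(4σ).
T_eq = [6.24×10⁵ × 0.81 / (4 × 5.67×10⁻⁸)]^(1/4) = (2.23×10¹²)^(1/4) = 1220 K.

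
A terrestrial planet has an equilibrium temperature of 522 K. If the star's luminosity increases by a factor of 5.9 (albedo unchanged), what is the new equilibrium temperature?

T_eq ∝ L^(1/4) · d^(−1/2).
T′ = 522 × 5.9^(1/4) = 814 K.

T_eq ≈ 814 K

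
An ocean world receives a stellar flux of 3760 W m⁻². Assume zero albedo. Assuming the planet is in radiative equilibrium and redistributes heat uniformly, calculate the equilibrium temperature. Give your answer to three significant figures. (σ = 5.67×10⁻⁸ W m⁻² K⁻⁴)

T_eq ≈ 359 K

Energy balance: absorbed = emitted ⇒ πR²·S(1−A) = 4πR²·σT_eq⁴, so T_eq⁴ = S(1−A)/(4σ).
T_eq = [3760 × 1.00 / (4 × 5.67×10⁻⁸)]^(1/4) = (1.66×10¹⁰)^(1/4) = 359 K.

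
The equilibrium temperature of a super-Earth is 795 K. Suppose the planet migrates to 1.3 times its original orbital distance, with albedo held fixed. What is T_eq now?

T_eq ≈ 697 K

T_eq ∝ L^(1/4) · d^(−1/2).
T′ = 795 / 1.3^(1/2) = 697 K.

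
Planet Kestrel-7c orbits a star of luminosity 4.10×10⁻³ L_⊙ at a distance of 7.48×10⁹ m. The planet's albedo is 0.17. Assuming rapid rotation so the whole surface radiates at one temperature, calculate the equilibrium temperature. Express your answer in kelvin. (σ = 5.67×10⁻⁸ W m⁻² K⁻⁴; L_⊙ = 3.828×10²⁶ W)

T_eq ≈ 301 K

L = 4.10×10⁻³ × 3.828×10²⁶ = 1.57×10²⁴ W.
Flux: S = L/(4πd²) = 1.57×10²⁴/(4π×(7.48×10⁹)²) = 2230 W m⁻².
Energy balance: absorbed = emitted ⇒ πR²·S(1−A) = 4πR²·σT_eq⁴, so T_eq⁴ = S(1−A)/(4σ).
T_eq = [2230 × 0.83 / (4 × 5.67×10⁻⁸)]^(1/4) = (8.17×10⁹)^(1/4) = 301 K.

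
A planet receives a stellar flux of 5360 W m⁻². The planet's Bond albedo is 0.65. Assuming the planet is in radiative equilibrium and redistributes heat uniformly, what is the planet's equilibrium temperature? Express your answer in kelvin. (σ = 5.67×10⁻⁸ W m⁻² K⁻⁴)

Energy balance: absorbed = emitted ⇒ πR²·S(1−A) = 4πR²·σT_eq⁴, so T_eq⁴ = S(1−A)/(4σ).
T_eq = [5360 × 0.35 / (4 × 5.67×10⁻⁸)]^(1/4) = (8.27×10⁹)^(1/4) = 302 K.

T_eq ≈ 302 K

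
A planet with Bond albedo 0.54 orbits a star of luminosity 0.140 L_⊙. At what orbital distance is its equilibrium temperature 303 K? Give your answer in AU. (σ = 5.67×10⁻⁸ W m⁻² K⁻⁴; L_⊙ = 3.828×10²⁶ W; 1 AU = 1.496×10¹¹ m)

d ≈ 0.214 AU

L = 0.140 × 3.828×10²⁶ = 5.36×10²⁵ W.
From T_eq⁴ = L(1−A)/(16πσd²): d = √[L(1−A)/(16πσT_eq⁴)].
d = √[5.36×10²⁵ × 0.46 / (16π × 5.67×10⁻⁸ × (303)⁴)] = 3.20×10¹⁰ m = 0.214 AU.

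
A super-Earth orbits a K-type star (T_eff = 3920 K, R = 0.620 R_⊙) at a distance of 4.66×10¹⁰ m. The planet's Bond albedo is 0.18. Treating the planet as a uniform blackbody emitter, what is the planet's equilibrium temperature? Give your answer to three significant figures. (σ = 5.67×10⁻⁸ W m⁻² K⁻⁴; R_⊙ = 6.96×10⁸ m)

R_⋆ = 0.620 × 6.96×10⁸ = 4.32×10⁸ m.
L = 4πR_⋆²σT_⋆⁴ = 4π(4.32×10⁸)² × 5.67×10⁻⁸ × (3920)⁴ = 3.13×10²⁵ W.
S = L/(4πd²) = 1150 W m⁻².
Energy balance: absorbed = emitted ⇒ πR²·S(1−A) = 4πR²·σT_eq⁴, so T_eq⁴ = S(1−A)/(4σ).
T_eq = [1150 × 0.82 / (4 × 5.67×10⁻⁸)]^(1/4) = (4.15×10⁹)^(1/4) = 254 K.

T_eq ≈ 254 K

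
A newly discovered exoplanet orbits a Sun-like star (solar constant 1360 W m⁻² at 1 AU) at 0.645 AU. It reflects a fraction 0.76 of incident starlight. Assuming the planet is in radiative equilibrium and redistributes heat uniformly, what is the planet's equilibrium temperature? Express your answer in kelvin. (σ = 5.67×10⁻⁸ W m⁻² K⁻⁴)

Flux at 0.645 AU: S = 1360/0.645² = 3270 W m⁻².
Energy balance: absorbed = emitted ⇒ πR²·S(1−A) = 4πR²·σT_eq⁴, so T_eq⁴ = S(1−A)/(4σ).
T_eq = [3270 × 0.24 / (4 × 5.67×10⁻⁸)]^(1/4) = (3.46×10⁹)^(1/4) = 243 K.

T_eq ≈ 243 K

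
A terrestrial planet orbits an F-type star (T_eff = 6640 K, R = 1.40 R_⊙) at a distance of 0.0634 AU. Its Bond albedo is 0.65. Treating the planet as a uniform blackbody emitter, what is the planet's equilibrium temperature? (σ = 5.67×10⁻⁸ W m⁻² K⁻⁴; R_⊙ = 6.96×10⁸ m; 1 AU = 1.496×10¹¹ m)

R_⋆ = 1.40 × 6.96×10⁸ = 9.74×10⁸ m.
d = 0.0634 AU = 9.48×10⁹ m.
L = 4πR_⋆²σT_⋆⁴ = 4π(9.74×10⁸)² × 5.67×10⁻⁸ × (6640)⁴ = 1.32×10²⁷ W.
S = L/(4πd²) = 1.16×10⁶ W m⁻².
Energy balance: absorbed = emitted ⇒ πR²·S(1−A) = 4πR²·σT_eq⁴, so T_eq⁴ = S(1−A)/(4σ).
T_eq = [1.16×10⁶ × 0.35 / (4 × 5.67×10⁻⁸)]^(1/4) = (1.80×10¹²)^(1/4) = 1160 K.

T_eq ≈ 1160 K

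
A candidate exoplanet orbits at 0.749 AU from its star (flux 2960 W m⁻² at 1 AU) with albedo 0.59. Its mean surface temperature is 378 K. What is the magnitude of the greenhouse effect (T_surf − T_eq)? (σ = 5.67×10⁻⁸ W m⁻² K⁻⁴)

S = 2960/0.749² = 5276 W m⁻².
T_eq = [S(1−A)/(4σ)]^(1/4) = [5276×0.41/(4×5.67×10⁻⁸)]^(1/4) = 312.5 K.
ΔT = T_surf − T_eq = 378 − 312.5.

ΔT ≈ 65.5 K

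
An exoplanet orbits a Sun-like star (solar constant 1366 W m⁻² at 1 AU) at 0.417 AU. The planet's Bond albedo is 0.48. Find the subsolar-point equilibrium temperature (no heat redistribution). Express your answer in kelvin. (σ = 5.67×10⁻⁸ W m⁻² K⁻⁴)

Flux at 0.417 AU: S = 1366/0.417² = 7860 W m⁻².
At the subsolar point the surface absorbs S(1−A) and emits σT⁴ per unit area — no factor of 4, since only the local patch is in balance.
T = [7860 × 0.52 / 5.67×10⁻⁸]^(1/4) = (7.20×10¹⁰)^(1/4) = 518 K.

T_ss ≈ 518 K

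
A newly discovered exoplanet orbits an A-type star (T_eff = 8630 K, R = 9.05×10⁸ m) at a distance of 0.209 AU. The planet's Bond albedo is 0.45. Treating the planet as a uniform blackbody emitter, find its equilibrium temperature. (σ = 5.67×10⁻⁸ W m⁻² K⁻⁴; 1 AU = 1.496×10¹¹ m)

T_eq ≈ 894 K

d = 0.209 AU = 3.13×10¹⁰ m.
L = 4πR_⋆²σT_⋆⁴ = 4π(9.05×10⁸)² × 5.67×10⁻⁸ × (8630)⁴ = 3.24×10²⁷ W.
S = L/(4πd²) = 2.63×10⁵ W m⁻².
Energy balance: absorbed = emitted ⇒ πR²·S(1−A) = 4πR²·σT_eq⁴, so T_eq⁴ = S(1−A)/(4σ).
T_eq = [2.63×10⁵ × 0.55 / (4 × 5.67×10⁻⁸)]^(1/4) = (6.39×10¹¹)^(1/4) = 894 K.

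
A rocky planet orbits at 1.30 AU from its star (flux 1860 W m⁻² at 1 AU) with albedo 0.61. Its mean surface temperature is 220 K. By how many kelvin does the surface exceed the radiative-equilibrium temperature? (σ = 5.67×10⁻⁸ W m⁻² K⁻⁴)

ΔT ≈ 11.4 K

S = 1860/1.30² = 1101 W m⁻².
T_eq = [S(1−A)/(4σ)]^(1/4) = [1101×0.39/(4×5.67×10⁻⁸)]^(1/4) = 208.6 K.
ΔT = T_surf − T_eq = 220 − 208.6.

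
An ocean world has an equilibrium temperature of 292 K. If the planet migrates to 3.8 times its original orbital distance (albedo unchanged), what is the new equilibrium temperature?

T_eq ∝ L^(1/4) · d^(−1/2).
T′ = 292 / 3.8^(1/2) = 150 K.

T_eq ≈ 150 K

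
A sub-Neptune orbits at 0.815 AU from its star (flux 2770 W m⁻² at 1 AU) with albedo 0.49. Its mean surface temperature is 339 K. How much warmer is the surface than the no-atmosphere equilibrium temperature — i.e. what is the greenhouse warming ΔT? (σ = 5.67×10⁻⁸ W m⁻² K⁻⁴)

S = 2770/0.815² = 4170 W m⁻².
T_eq = [S(1−A)/(4σ)]^(1/4) = [4170×0.51/(4×5.67×10⁻⁸)]^(1/4) = 311.2 K.
ΔT = T_surf − T_eq = 339 − 311.2.

ΔT ≈ 27.8 K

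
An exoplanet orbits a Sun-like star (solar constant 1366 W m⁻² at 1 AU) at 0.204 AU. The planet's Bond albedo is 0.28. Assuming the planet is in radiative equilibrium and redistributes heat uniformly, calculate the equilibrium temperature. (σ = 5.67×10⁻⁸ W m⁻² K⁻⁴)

Flux at 0.204 AU: S = 1366/0.204² = 3.28×10⁴ W m⁻².
Energy balance: absorbed = emitted ⇒ πR²·S(1−A) = 4πR²·σT_eq⁴, so T_eq⁴ = S(1−A)/(4σ).
T_eq = [3.28×10⁴ × 0.72 / (4 × 5.67×10⁻⁸)]^(1/4) = (1.04×10¹¹)^(1/4) = 568 K.

T_eq ≈ 568 K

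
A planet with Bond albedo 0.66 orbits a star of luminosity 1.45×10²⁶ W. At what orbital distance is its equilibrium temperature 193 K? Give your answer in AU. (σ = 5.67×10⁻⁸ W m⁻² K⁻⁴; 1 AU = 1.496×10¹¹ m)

From T_eq⁴ = L(1−A)/(16πσd²): d = √[L(1−A)/(16πσT_eq⁴)].
d = √[1.45×10²⁶ × 0.34 / (16π × 5.67×10⁻⁸ × (193)⁴)] = 1.12×10¹¹ m = 0.746 AU.

d ≈ 0.746 AU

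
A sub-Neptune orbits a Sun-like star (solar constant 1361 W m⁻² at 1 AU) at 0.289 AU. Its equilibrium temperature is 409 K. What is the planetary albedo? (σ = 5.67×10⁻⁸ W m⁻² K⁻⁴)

A ≈ 0.61

Flux at 0.289 AU: S = 1361/0.289² = 1.63×10⁴ W m⁻².
From T_eq⁴ = S(1−A)/(4σ): 1−A = 4σT_eq⁴/S.
1−A = 4 × 5.67×10⁻⁸ × (409)⁴ / 1.63×10⁴ = 0.389.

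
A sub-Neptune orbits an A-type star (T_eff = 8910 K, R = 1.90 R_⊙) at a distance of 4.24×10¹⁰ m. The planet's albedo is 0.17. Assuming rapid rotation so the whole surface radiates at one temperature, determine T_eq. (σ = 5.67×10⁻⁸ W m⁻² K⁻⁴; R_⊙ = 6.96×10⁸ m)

R_⋆ = 1.90 × 6.96×10⁸ = 1.32×10⁹ m.
L = 4πR_⋆²σT_⋆⁴ = 4π(1.32×10⁹)² × 5.67×10⁻⁸ × (8910)⁴ = 7.85×10²⁷ W.
S = L/(4πd²) = 3.48×10⁵ W m⁻².
Energy balance: absorbed = emitted ⇒ πR²·S(1−A) = 4πR²·σT_eq⁴, so T_eq⁴ = S(1−A)/(4σ).
T_eq = [3.48×10⁵ × 0.83 / (4 × 5.67×10⁻⁸)]^(1/4) = (1.27×10¹²)^(1/4) = 1060 K.

T_eq ≈ 1060 K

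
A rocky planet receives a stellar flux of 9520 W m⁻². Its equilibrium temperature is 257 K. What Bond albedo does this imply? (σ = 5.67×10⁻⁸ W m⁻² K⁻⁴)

A ≈ 0.90

From T_eq⁴ = S(1−A)/(4σ): 1−A = 4σT_eq⁴/S.
1−A = 4 × 5.67×10⁻⁸ × (257)⁴ / 9520 = 0.104.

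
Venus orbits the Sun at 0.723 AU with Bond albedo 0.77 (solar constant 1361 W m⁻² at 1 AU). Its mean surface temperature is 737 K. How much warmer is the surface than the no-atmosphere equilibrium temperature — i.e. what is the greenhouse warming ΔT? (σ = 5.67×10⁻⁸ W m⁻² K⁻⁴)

S = 1361/0.723² = 2604 W m⁻².
T_eq = [S(1−A)/(4σ)]^(1/4) = [2604×0.23/(4×5.67×10⁻⁸)]^(1/4) = 226.7 K.
ΔT = T_surf − T_eq = 737 − 226.7.

ΔT ≈ 510.3 K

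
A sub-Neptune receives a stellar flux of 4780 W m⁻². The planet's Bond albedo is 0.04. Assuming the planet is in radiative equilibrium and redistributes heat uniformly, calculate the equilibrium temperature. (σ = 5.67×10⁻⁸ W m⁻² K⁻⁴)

T_eq ≈ 377 K

Energy balance: absorbed = emitted ⇒ πR²·S(1−A) = 4πR²·σT_eq⁴, so T_eq⁴ = S(1−A)/(4σ).
T_eq = [4780 × 0.96 / (4 × 5.67×10⁻⁸)]^(1/4) = (2.02×10¹⁰)^(1/4) = 377 K.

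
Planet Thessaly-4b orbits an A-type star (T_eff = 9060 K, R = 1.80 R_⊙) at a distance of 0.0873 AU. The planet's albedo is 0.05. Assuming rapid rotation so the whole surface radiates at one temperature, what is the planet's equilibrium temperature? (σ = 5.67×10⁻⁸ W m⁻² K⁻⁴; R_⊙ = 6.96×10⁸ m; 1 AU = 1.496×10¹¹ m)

T_eq ≈ 1960 K

R_⋆ = 1.80 × 6.96×10⁸ = 1.25×10⁹ m.
d = 0.0873 AU = 1.31×10¹⁰ m.
L = 4πR_⋆²σT_⋆⁴ = 4π(1.25×10⁹)² × 5.67×10⁻⁸ × (9060)⁴ = 7.53×10²⁷ W.
S = L/(4πd²) = 3.52×10⁶ W m⁻².
Energy balance: absorbed = emitted ⇒ πR²·S(1−A) = 4πR²·σT_eq⁴, so T_eq⁴ = S(1−A)/(4σ).
T_eq = [3.52×10⁶ × 0.95 / (4 × 5.67×10⁻⁸)]^(1/4) = (1.47×10¹³)^(1/4) = 1960 K.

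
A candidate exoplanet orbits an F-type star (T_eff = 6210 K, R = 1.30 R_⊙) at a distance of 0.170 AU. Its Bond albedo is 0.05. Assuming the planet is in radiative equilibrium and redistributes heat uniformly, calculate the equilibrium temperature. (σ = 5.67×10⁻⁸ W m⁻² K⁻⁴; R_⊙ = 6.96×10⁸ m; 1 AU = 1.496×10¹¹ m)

T_eq ≈ 818 K

R_⋆ = 1.30 × 6.96×10⁸ = 9.05×10⁸ m.
d = 0.170 AU = 2.54×10¹⁰ m.
L = 4πR_⋆²σT_⋆⁴ = 4π(9.05×10⁸)² × 5.67×10⁻⁸ × (6210)⁴ = 8.67×10²⁶ W.
S = L/(4πd²) = 1.07×10⁵ W m⁻².
Energy balance: absorbed = emitted ⇒ πR²·S(1−A) = 4πR²·σT_eq⁴, so T_eq⁴ = S(1−A)/(4σ).
T_eq = [1.07×10⁵ × 0.95 / (4 × 5.67×10⁻⁸)]^(1/4) = (4.47×10¹¹)^(1/4) = 818 K.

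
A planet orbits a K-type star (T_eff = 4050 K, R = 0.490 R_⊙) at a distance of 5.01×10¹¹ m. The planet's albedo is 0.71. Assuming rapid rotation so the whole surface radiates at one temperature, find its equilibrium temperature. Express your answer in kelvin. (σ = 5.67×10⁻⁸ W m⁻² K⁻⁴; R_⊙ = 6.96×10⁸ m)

R_⋆ = 0.490 × 6.96×10⁸ = 3.41×10⁸ m.
L = 4πR_⋆²σT_⋆⁴ = 4π(3.41×10⁸)² × 5.67×10⁻⁸ × (4050)⁴ = 2.23×10²⁵ W.
S = L/(4πd²) = 7.07 W m⁻².
Energy balance: absorbed = emitted ⇒ πR²·S(1−A) = 4πR²·σT_eq⁴, so T_eq⁴ = S(1−A)/(4σ).
T_eq = [7.07 × 0.29 / (4 × 5.67×10⁻⁸)]^(1/4) = (9.04×10⁶)^(1/4) = 54.8 K.

T_eq ≈ 54.8 K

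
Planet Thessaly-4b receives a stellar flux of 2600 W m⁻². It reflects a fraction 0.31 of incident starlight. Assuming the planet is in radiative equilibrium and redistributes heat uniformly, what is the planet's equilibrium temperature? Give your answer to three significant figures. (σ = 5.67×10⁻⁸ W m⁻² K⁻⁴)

T_eq ≈ 298 K

Energy balance: absorbed = emitted ⇒ πR²·S(1−A) = 4πR²·σT_eq⁴, so T_eq⁴ = S(1−A)/(4σ).
T_eq = [2600 × 0.69 / (4 × 5.67×10⁻⁸)]^(1/4) = (7.91×10⁹)^(1/4) = 298 K.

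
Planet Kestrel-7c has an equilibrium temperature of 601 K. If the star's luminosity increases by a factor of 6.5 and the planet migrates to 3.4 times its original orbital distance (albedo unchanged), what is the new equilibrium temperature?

T_eq ≈ 520 K

T_eq ∝ L^(1/4) · d^(−1/2).
T′ = 601 × 6.5^(1/4) / 3.4^(1/2) = 520 K.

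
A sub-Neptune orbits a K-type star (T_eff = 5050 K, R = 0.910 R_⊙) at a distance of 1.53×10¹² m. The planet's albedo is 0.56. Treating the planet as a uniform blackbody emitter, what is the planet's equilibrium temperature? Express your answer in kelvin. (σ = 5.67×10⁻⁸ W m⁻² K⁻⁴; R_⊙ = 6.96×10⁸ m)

T_eq ≈ 59.2 K

R_⋆ = 0.910 × 6.96×10⁸ = 6.33×10⁸ m.
L = 4πR_⋆²σT_⋆⁴ = 4π(6.33×10⁸)² × 5.67×10⁻⁸ × (5050)⁴ = 1.86×10²⁶ W.
S = L/(4πd²) = 6.32 W m⁻².
Energy balance: absorbed = emitted ⇒ πR²·S(1−A) = 4πR²·σT_eq⁴, so T_eq⁴ = S(1−A)/(4σ).
T_eq = [6.32 × 0.44 / (4 × 5.67×10⁻⁸)]^(1/4) = (1.23×10⁷)^(1/4) = 59.2 K.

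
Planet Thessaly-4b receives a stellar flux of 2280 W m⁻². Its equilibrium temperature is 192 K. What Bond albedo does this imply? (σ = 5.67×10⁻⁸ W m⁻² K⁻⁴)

A ≈ 0.86

From T_eq⁴ = S(1−A)/(4σ): 1−A = 4σT_eq⁴/S.
1−A = 4 × 5.67×10⁻⁸ × (192)⁴ / 2280 = 0.135.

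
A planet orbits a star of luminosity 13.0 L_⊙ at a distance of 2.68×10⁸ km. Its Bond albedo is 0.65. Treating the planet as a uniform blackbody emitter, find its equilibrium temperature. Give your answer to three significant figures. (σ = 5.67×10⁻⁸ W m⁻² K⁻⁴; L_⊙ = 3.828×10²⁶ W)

T_eq ≈ 304 K

d = 2.68×10⁸ km = 2.68×10¹¹ m.
L = 13.0 × 3.828×10²⁶ = 4.98×10²⁷ W.
Flux: S = L/(4πd²) = 4.98×10²⁷/(4π×(2.68×10¹¹)²) = 5510 W m⁻².
Energy balance: absorbed = emitted ⇒ πR²·S(1−A) = 4πR²·σT_eq⁴, so T_eq⁴ = S(1−A)/(4σ).
T_eq = [5510 × 0.35 / (4 × 5.67×10⁻⁸)]^(1/4) = (8.51×10⁹)^(1/4) = 304 K.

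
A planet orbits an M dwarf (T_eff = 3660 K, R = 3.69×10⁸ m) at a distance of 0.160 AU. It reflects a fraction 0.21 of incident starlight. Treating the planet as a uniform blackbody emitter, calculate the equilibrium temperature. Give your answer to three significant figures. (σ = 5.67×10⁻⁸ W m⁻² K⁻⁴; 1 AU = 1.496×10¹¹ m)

T_eq ≈ 303 K

d = 0.160 AU = 2.39×10¹⁰ m.
L = 4πR_⋆²σT_⋆⁴ = 4π(3.69×10⁸)² × 5.67×10⁻⁸ × (3660)⁴ = 1.74×10²⁵ W.
S = L/(4πd²) = 2420 W m⁻².
Energy balance: absorbed = emitted ⇒ πR²·S(1−A) = 4πR²·σT_eq⁴, so T_eq⁴ = S(1−A)/(4σ).
T_eq = [2420 × 0.79 / (4 × 5.67×10⁻⁸)]^(1/4) = (8.42×10⁹)^(1/4) = 303 K.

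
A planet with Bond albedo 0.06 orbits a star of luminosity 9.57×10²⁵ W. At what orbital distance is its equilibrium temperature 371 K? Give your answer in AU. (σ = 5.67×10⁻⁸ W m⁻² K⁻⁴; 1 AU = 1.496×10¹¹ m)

d ≈ 0.273 AU

From T_eq⁴ = L(1−A)/(16πσd²): d = √[L(1−A)/(16πσT_eq⁴)].
d = √[9.57×10²⁵ × 0.94 / (16π × 5.67×10⁻⁸ × (371)⁴)] = 4.08×10¹⁰ m = 0.273 AU.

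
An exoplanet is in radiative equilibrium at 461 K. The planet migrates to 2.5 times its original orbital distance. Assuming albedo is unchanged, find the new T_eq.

T_eq ≈ 292 K

T_eq ∝ L^(1/4) · d^(−1/2).
T′ = 461 / 2.5^(1/2) = 292 K.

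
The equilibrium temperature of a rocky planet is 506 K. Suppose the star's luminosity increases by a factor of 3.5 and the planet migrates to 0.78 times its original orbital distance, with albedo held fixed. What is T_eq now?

T_eq ≈ 784 K

T_eq ∝ L^(1/4) · d^(−1/2).
T′ = 506 × 3.5^(1/4) / 0.78^(1/2) = 784 K.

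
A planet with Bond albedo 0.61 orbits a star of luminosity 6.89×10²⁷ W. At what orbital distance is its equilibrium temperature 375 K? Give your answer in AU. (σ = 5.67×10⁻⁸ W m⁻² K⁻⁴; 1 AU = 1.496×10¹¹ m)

d ≈ 1.46 AU

From T_eq⁴ = L(1−A)/(16πσd²): d = √[L(1−A)/(16πσT_eq⁴)].
d = √[6.89×10²⁷ × 0.39 / (16π × 5.67×10⁻⁸ × (375)⁴)] = 2.18×10¹¹ m = 1.46 AU.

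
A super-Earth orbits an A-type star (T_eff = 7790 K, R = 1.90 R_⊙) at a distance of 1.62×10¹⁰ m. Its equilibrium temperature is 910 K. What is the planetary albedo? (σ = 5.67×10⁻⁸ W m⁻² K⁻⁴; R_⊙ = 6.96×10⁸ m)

R_⋆ = 1.90 × 6.96×10⁸ = 1.32×10⁹ m.
L = 4πR_⋆²σT_⋆⁴ = 4π(1.32×10⁹)² × 5.67×10⁻⁸ × (7790)⁴ = 4.59×10²⁷ W.
S = L/(4πd²) = 1.39×10⁶ W m⁻².
From T_eq⁴ = S(1−A)/(4σ): 1−A = 4σT_eq⁴/S.
1−A = 4 × 5.67×10⁻⁸ × (910)⁴ / 1.39×10⁶ = 0.112.

A ≈ 0.89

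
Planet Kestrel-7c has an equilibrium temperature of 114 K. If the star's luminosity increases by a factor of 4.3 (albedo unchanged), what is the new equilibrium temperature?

T_eq ≈ 164 K

T_eq ∝ L^(1/4) · d^(−1/2).
T′ = 114 × 4.3^(1/4) = 164 K.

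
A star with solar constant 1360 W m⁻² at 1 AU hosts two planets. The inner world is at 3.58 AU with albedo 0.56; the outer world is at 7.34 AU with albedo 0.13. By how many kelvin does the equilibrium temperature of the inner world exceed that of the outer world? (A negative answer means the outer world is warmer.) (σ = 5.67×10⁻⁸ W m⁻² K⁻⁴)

ΔT ≈ 20.6 K

T_eq = [S₀(1−A)/(4σd²)]^(1/4), so T ∝ (1−A)^(1/4) / √d.
T₁ = [1360×0.44/(4×5.67×10⁻⁸×3.58²)]^(1/4) = 119.78 K.
T₂ = [1360×0.87/(4×5.67×10⁻⁸×7.34²)]^(1/4) = 99.20 K.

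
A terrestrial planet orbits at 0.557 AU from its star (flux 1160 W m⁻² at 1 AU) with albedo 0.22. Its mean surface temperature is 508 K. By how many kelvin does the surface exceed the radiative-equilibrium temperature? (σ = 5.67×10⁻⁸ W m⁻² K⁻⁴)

S = 1160/0.557² = 3739 W m⁻².
T_eq = [S(1−A)/(4σ)]^(1/4) = [3739×0.78/(4×5.67×10⁻⁸)]^(1/4) = 336.7 K.
ΔT = T_surf − T_eq = 508 − 336.7.

ΔT ≈ 171.3 K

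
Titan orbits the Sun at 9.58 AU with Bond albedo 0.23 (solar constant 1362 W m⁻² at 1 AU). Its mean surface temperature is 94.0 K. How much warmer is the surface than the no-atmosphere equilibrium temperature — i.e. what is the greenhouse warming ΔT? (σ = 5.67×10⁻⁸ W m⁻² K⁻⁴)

ΔT ≈ 9.7 K

S = 1362/9.58² = 14.84 W m⁻².
T_eq = [S(1−A)/(4σ)]^(1/4) = [14.84×0.77/(4×5.67×10⁻⁸)]^(1/4) = 84.3 K.
ΔT = T_surf − T_eq = 94 − 84.3.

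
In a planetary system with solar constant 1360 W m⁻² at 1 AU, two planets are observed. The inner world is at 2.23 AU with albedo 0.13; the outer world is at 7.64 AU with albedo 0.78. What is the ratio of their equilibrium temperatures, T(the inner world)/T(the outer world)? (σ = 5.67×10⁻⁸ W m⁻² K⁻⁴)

T₁/T₂ ≈ 2.610

T_eq = [S₀(1−A)/(4σd²)]^(1/4), so T ∝ (1−A)^(1/4) / √d.
T₁ = [1360×0.87/(4×5.67×10⁻⁸×2.23²)]^(1/4) = 179.97 K.
T₂ = [1360×0.22/(4×5.67×10⁻⁸×7.64²)]^(1/4) = 68.95 K.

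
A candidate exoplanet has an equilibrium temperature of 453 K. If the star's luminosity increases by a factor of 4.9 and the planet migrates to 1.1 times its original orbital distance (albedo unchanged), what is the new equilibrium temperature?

T_eq ≈ 643 K

T_eq ∝ L^(1/4) · d^(−1/2).
T′ = 453 × 4.9^(1/4) / 1.1^(1/2) = 643 K.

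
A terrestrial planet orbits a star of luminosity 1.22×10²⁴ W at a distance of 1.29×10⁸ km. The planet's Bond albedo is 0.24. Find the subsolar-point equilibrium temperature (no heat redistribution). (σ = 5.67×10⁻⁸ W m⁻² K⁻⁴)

d = 1.29×10⁸ km = 1.29×10¹¹ m.
Flux: S = L/(4πd²) = 1.22×10²⁴/(4π×(1.29×10¹¹)²) = 5.83 W m⁻².
At the subsolar point the surface absorbs S(1−A) and emits σT⁴ per unit area — no factor of 4, since only the local patch is in balance.
T = [5.83 × 0.76 / 5.67×10⁻⁸]^(1/4) = (7.82×10⁷)^(1/4) = 94.0 K.

T_ss ≈ 94.0 K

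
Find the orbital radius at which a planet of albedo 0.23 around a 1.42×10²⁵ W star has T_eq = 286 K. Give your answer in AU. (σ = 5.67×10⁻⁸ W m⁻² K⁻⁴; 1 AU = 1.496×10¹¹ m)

From T_eq⁴ = L(1−A)/(16πσd²): d = √[L(1−A)/(16πσT_eq⁴)].
d = √[1.42×10²⁵ × 0.77 / (16π × 5.67×10⁻⁸ × (286)⁴)] = 2.39×10¹⁰ m = 0.160 AU.

d ≈ 0.160 AU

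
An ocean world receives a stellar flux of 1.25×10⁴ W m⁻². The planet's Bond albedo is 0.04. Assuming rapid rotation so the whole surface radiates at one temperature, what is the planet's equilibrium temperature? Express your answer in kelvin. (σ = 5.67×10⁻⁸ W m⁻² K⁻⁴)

Energy balance: absorbed = emitted ⇒ πR²·S(1−A) = 4πR²·σT_eq⁴, so T_eq⁴ = S(1−A)/(4σ).
T_eq = [1.25×10⁴ × 0.96 / (4 × 5.67×10⁻⁸)]^(1/4) = (5.29×10¹⁰)^(1/4) = 480 K.

T_eq ≈ 480 K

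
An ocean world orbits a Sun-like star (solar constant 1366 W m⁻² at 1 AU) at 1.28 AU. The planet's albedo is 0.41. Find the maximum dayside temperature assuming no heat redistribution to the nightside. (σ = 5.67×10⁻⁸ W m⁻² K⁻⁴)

T_ss ≈ 305 K

Flux at 1.28 AU: S = 1366/1.28² = 834 W m⁻².
With no redistribution each surface element balances locally: S(1−A) = σT⁴.
T = [834 × 0.59 / 5.67×10⁻⁸]^(1/4) = (8.68×10⁹)^(1/4) = 305 K.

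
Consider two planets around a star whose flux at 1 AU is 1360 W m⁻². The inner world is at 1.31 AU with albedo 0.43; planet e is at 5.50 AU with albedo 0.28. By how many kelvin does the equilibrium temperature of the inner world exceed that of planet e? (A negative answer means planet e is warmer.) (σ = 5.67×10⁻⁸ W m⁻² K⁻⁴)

ΔT ≈ 102.0 K

T_eq = [S₀(1−A)/(4σd²)]^(1/4), so T ∝ (1−A)^(1/4) / √d.
T₁ = [1360×0.57/(4×5.67×10⁻⁸×1.31²)]^(1/4) = 211.26 K.
T₂ = [1360×0.72/(4×5.67×10⁻⁸×5.50²)]^(1/4) = 109.30 K.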